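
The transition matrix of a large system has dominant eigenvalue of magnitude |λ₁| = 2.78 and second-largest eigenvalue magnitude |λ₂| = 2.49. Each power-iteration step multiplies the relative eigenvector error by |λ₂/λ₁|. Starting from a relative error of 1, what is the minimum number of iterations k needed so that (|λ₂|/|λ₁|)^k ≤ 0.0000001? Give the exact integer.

147

|λ₂/λ₁| = 2.49/2.78 = 0.89568
Need k ≥ ln(0.0000001) / ln(0.89568) = -16.1181 / -0.1102 ≈ 146.304
Smallest integer k satisfying the bound: 147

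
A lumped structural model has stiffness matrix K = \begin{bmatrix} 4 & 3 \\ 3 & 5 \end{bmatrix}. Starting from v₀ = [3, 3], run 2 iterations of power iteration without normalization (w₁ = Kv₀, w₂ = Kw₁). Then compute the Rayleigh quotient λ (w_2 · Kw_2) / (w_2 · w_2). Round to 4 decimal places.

7.5413

w1 = Kv₀ = (4·3 + 3·3; 3·3 + 5·3) = (21, 24)
w2 = Kw1 = (4·21 + 3·24; 3·21 + 5·24) = (156, 183)
Kw2 = (1173, 1383)
w2·Kw2 = 156·1173 + 183·1383 = 436077; w2·w2 = 156·156 + 183·183 = 57825
λ ≈ 436077/57825 = 7.5413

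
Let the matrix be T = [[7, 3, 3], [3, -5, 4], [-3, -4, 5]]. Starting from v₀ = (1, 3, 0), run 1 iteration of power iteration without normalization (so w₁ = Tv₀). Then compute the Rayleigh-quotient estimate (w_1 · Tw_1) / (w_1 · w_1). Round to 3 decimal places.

w1 = Tv₀ = (16, -12, -15)
Tw1 = (31, 48, -75)
w1·Tw1 = 16·31 + (-12)·48 + (-15)·(-75) = 1045; w1·w1 = 16·16 + (-12)·(-12) + (-15)·(-15) = 625
λ ≈ 1045/625 = 1.672

1.672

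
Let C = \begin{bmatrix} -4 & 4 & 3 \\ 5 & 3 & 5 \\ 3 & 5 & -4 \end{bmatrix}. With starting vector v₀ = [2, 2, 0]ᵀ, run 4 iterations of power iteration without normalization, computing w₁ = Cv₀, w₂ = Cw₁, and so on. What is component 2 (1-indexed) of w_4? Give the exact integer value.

8192

w1 = Cv₀ = (0, 16, 16)
w2 = Cw1 = (112, 128, 16)
w3 = Cw2 = (112, 1024, 912)
w4 = Cw3 = (6384, 8192, 1808)
The requested component of w4 is 8192.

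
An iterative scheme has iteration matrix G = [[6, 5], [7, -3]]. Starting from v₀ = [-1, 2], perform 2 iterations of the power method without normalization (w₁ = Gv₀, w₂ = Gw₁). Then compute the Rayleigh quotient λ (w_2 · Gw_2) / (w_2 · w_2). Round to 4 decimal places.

-5.8906

w1 = Gv₀ = (6·(-1) + 5·2; 7·(-1) + (-3)·2) = (4, -13)
w2 = Gw1 = (6·4 + 5·(-13); 7·4 + (-3)·(-13)) = (-41, 67)
Gw2 = (89, -488)
w2·Gw2 = (-41)·89 + 67·(-488) = -36345; w2·w2 = (-41)·(-41) + 67·67 = 6170
λ ≈ -36345/6170 = -5.8906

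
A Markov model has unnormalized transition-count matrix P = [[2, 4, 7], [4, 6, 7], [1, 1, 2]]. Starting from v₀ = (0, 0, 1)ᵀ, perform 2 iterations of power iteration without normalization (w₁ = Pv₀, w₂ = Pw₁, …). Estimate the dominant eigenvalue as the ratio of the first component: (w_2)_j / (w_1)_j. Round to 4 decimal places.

λ ≈ 8.0000

w1 = Pv₀ = (2·0 + 4·0 + 7·1; 4·0 + 6·0 + 7·1; 1·0 + 1·0 + 2·1) = (7, 7, 2)
w2 = Pw1 = (2·7 + 4·7 + 7·2; 4·7 + 6·7 + 7·2; 1·7 + 1·7 + 2·2) = (56, 84, 18)
Ratio at component: 56 / 7 = 8.0000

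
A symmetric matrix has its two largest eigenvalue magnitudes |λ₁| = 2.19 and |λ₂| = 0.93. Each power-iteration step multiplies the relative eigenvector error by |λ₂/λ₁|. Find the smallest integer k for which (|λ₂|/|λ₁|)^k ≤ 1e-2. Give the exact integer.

6

|λ₂/λ₁| = 0.93/2.19 = 0.42466
Need k ≥ ln(1e-2) / ln(0.42466) = -4.6052 / -0.8565 ≈ 5.377
Smallest integer k satisfying the bound: 6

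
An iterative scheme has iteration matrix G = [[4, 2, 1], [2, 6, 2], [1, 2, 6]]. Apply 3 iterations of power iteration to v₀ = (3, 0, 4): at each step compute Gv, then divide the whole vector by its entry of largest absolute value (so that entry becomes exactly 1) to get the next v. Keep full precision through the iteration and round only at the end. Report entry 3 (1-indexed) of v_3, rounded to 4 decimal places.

1.0000

Gv0 = (16.00000, 14.00000, 27.00000); divide by 27.00000 → v1 = (0.59259, 0.51852, 1.00000)
Gv1 = (4.40741, 6.29630, 7.62963); divide by 7.62963 → v2 = (0.57767, 0.82524, 1.00000)
Gv2 = (4.96117, 8.10680, 8.22816); divide by 8.22816 → v3 = (0.60295, 0.98525, 1.00000)
Requested entry of v3: 1695/1695 = 1.0000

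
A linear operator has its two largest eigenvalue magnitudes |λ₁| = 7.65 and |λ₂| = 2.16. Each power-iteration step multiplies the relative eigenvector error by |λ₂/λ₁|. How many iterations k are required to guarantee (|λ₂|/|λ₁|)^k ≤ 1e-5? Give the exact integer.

10

|λ₂/λ₁| = 2.16/7.65 = 0.28235
Need k ≥ ln(1e-5) / ln(0.28235) = -11.5129 / -1.2646 ≈ 9.104
Smallest integer k satisfying the bound: 10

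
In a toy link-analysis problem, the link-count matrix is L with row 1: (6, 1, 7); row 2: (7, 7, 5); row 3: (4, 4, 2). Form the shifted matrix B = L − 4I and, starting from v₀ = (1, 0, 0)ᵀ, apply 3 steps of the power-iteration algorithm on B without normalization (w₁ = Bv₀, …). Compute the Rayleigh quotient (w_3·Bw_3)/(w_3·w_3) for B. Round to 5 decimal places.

9.83606

B = L − 4I has rows (2, 1, 7); (7, 3, 5); (4, 4, -2)
w1 = Bv₀ = (2, 7, 4)
w2 = Bw1 = (39, 55, 28)
w3 = Bw2 = (329, 578, 320)
Bw3 = (3476, 5637, 2988)
w3·Bw3 = 5357950; w3·w3 = 544725; μ ≈ 5357950/544725 = 9.83606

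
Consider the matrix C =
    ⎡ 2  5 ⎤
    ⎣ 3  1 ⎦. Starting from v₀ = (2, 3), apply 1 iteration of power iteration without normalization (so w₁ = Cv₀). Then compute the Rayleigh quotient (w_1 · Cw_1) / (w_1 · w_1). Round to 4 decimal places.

4.9118

w1 = Cv₀ = (19, 9)
Cw1 = (83, 66)
w1·Cw1 = 19·83 + 9·66 = 2171; w1·w1 = 19·19 + 9·9 = 442
λ ≈ 2171/442 = 4.9118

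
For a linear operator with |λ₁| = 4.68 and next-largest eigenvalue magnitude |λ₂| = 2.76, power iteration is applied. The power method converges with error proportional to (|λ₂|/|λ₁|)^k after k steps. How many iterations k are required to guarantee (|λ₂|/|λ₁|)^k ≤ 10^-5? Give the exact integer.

|λ₂/λ₁| = 2.76/4.68 = 0.58974
Need k ≥ ln(10^-5) / ln(0.58974) = -11.5129 / -0.5281 ≈ 21.802
Smallest integer k satisfying the bound: 22

22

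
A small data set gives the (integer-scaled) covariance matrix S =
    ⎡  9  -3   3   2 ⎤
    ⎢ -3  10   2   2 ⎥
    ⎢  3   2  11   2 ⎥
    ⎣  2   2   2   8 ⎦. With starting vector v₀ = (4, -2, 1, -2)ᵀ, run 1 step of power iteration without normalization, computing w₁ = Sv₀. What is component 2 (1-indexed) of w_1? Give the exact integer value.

-34

w1 = Sv₀ = (9·4 + (-3)·(-2) + 3·1 + 2·(-2); (-3)·4 + 10·(-2) + 2·1 + 2·(-2); 3·4 + 2·(-2) + 11·1 + 2·(-2); 2·4 + 2·(-2) + 2·1 + 8·(-2)) = (41, -34, 15, -10)
The requested component of w1 is -34.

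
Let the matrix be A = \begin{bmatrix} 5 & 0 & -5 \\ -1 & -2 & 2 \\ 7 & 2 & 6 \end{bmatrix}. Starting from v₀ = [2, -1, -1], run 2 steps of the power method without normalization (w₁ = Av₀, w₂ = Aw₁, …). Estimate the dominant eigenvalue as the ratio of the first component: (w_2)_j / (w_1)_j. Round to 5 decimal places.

w1 = Av₀ = (15, -2, 6)
w2 = Aw1 = (45, 1, 137)
Ratio at component: 45 / 15 = 3.00000

λ ≈ 3.00000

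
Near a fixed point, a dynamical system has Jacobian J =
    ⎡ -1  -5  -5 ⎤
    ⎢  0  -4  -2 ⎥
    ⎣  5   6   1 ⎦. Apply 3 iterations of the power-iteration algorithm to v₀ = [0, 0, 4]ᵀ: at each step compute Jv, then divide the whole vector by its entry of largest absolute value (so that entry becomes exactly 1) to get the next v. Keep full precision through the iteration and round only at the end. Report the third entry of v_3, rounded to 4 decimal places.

0.3571

Jv0 = (-20.00000, -8.00000, 4.00000); divide by -20.00000 → v1 = (1.00000, 0.40000, -0.20000)
Jv1 = (-2.00000, -1.20000, 7.20000); divide by 7.20000 → v2 = (-0.27778, -0.16667, 1.00000)
Jv2 = (-3.88889, -1.33333, -1.38889); divide by -3.88889 → v3 = (1.00000, 0.34286, 0.35714)
Requested entry of v3: 200/560 = 0.3571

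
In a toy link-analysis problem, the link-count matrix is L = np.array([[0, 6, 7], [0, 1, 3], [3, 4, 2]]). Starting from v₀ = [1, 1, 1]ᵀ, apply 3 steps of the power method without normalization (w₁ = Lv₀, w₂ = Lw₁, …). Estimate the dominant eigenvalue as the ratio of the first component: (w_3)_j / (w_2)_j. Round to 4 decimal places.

8.0115

w1 = Lv₀ = (13, 4, 9)
w2 = Lw1 = (87, 31, 73)
w3 = Lw2 = (697, 250, 531)
Ratio at component: 697 / 87 = 8.0115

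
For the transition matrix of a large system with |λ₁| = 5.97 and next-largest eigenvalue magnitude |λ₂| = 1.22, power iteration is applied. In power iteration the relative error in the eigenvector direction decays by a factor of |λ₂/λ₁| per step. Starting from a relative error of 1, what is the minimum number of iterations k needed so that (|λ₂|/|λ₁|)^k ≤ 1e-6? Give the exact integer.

|λ₂/λ₁| = 1.22/5.97 = 0.20436
Need k ≥ ln(1e-6) / ln(0.20436) = -13.8155 / -1.5879 ≈ 8.701
Smallest integer k satisfying the bound: 9

9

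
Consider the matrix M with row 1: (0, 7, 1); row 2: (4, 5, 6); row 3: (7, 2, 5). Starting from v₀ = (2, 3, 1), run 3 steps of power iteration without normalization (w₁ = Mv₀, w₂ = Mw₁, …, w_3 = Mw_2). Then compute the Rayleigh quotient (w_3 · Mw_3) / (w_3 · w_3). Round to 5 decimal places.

w1 = Mv₀ = (22, 29, 25)
w2 = Mw1 = (228, 383, 337)
w3 = Mw2 = (3018, 4849, 4047)
Mw3 = (37990, 60599, 51059)
w3·Mw3 = 3018·37990 + 4849·60599 + 4047·51059 = 615134144; w3·w3 = 3018·3018 + 4849·4849 + 4047·4047 = 48999334
λ ≈ 615134144/48999334 = 12.55393

12.55393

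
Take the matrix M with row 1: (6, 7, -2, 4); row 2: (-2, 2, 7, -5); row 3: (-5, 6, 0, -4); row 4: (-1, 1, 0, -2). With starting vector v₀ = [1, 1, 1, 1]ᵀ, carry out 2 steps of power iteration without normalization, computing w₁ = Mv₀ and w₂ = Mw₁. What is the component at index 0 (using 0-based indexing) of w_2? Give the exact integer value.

102

w1 = Mv₀ = (6·1 + 7·1 + (-2)·1 + 4·1; (-2)·1 + 2·1 + 7·1 + (-5)·1; (-5)·1 + 6·1 + 0·1 + (-4)·1; (-1)·1 + 1·1 + 0·1 + (-2)·1) = (15, 2, -3, -2)
w2 = Mw1 = (6·15 + 7·2 + (-2)·(-3) + 4·(-2); (-2)·15 + 2·2 + 7·(-3) + (-5)·(-2); (-5)·15 + 6·2 + 0·(-3) + (-4)·(-2); (-1)·15 + 1·2 + 0·(-3) + (-2)·(-2)) = (102, -37, -55, -9)
The requested component of w2 is 102.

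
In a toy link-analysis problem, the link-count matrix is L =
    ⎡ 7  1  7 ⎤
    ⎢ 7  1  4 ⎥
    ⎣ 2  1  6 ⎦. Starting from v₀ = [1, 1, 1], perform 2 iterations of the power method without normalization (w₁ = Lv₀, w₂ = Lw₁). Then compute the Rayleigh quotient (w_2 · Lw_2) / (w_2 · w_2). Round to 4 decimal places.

11.6076

w1 = Lv₀ = (7·1 + 1·1 + 7·1; 7·1 + 1·1 + 4·1; 2·1 + 1·1 + 6·1) = (15, 12, 9)
w2 = Lw1 = (7·15 + 1·12 + 7·9; 7·15 + 1·12 + 4·9; 2·15 + 1·12 + 6·9) = (180, 153, 96)
Lw2 = (2085, 1797, 1089)
w2·Lw2 = 180·2085 + 153·1797 + 96·1089 = 754785; w2·w2 = 180·180 + 153·153 + 96·96 = 65025
λ ≈ 754785/65025 = 11.6076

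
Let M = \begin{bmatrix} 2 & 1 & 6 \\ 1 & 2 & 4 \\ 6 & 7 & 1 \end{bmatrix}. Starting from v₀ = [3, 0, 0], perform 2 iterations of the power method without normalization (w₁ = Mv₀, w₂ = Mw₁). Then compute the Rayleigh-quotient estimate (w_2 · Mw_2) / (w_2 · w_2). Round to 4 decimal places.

9.0133

w1 = Mv₀ = (2·3 + 1·0 + 6·0; 1·3 + 2·0 + 4·0; 6·3 + 7·0 + 1·0) = (6, 3, 18)
w2 = Mw1 = (2·6 + 1·3 + 6·18; 1·6 + 2·3 + 4·18; 6·6 + 7·3 + 1·18) = (123, 84, 75)
Mw2 = (780, 591, 1401)
w2·Mw2 = 123·780 + 84·591 + 75·1401 = 250659; w2·w2 = 123·123 + 84·84 + 75·75 = 27810
λ ≈ 250659/27810 = 9.0133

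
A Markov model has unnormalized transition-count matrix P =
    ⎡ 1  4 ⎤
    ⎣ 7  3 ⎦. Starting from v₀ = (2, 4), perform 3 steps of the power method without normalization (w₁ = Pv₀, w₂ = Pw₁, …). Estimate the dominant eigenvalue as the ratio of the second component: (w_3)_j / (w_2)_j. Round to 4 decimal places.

7.1863

w1 = Pv₀ = (18, 26)
w2 = Pw1 = (122, 204)
w3 = Pw2 = (938, 1466)
Ratio at component: 1466 / 204 = 7.1863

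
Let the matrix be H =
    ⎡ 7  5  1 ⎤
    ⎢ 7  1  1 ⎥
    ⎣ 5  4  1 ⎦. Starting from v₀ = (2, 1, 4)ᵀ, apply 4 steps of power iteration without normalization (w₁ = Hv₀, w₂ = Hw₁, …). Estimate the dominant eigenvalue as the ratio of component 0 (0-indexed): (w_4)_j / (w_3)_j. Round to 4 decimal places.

w1 = Hv₀ = (7·2 + 5·1 + 1·4; 7·2 + 1·1 + 1·4; 5·2 + 4·1 + 1·4) = (23, 19, 18)
w2 = Hw1 = (7·23 + 5·19 + 1·18; 7·23 + 1·19 + 1·18; 5·23 + 4·19 + 1·18) = (274, 198, 209)
w3 = Hw2 = (3117, 2325, 2371)
w4 = Hw3 = (35815, 26515, 27256)
Ratio at component: 35815 / 3117 = 11.4902

λ ≈ 11.4902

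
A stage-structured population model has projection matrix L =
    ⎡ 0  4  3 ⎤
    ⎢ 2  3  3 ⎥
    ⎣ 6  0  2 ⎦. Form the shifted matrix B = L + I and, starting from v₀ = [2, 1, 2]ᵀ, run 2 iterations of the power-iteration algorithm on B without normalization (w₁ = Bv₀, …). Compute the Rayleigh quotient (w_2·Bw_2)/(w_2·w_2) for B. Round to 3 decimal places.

8.651

B = L + I has rows (1, 4, 3); (2, 4, 3); (6, 0, 3)
w1 = Bv₀ = (12, 14, 18)
w2 = Bw1 = (122, 134, 126)
Bw2 = (1036, 1158, 1110)
w2·Bw2 = 421424; w2·w2 = 48716; μ ≈ 421424/48716 = 8.651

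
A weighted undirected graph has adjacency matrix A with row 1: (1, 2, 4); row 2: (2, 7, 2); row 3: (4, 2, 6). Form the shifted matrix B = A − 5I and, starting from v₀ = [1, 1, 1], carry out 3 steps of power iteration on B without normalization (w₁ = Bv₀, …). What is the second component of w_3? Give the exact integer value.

B = A − 5I has rows (-4, 2, 4); (2, 2, 2); (4, 2, 1)
w1 = Bv₀ = (2, 6, 7)
w2 = Bw1 = (32, 30, 27)
w3 = Bw2 = (40, 178, 215)
Requested component of w3: 178

178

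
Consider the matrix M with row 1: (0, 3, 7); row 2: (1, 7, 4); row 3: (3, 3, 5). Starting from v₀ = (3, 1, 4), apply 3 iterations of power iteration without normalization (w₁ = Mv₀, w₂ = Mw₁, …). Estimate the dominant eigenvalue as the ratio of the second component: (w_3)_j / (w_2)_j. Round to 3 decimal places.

λ ≈ 11.768

w1 = Mv₀ = (31, 26, 32)
w2 = Mw1 = (302, 341, 331)
w3 = Mw2 = (3340, 4013, 3584)
Ratio at component: 4013 / 341 = 11.768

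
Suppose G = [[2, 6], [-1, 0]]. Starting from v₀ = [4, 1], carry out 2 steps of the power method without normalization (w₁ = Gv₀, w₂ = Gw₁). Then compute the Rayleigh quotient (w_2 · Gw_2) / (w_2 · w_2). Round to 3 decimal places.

λ ≈ -1.170

w1 = Gv₀ = (2·4 + 6·1; (-1)·4 + 0·1) = (14, -4)
w2 = Gw1 = (2·14 + 6·(-4); (-1)·14 + 0·(-4)) = (4, -14)
Gw2 = (-76, -4)
w2·Gw2 = 4·(-76) + (-14)·(-4) = -248; w2·w2 = 4·4 + (-14)·(-14) = 212
λ ≈ -248/212 = -1.170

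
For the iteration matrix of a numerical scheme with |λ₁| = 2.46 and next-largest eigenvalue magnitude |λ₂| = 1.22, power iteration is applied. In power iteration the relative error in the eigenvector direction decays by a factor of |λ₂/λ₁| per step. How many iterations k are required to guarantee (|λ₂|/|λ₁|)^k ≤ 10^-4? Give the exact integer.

|λ₂/λ₁| = 1.22/2.46 = 0.49593
Need k ≥ ln(10^-4) / ln(0.49593) = -9.2103 / -0.7013 ≈ 13.133
Smallest integer k satisfying the bound: 14

14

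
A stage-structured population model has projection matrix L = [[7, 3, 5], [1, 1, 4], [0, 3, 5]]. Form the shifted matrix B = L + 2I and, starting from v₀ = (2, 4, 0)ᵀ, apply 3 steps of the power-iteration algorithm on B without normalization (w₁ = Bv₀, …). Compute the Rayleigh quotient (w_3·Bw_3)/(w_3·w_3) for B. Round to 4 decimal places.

B = L + 2I has rows (9, 3, 5); (1, 3, 4); (0, 3, 7)
w1 = Bv₀ = (9·2 + 3·4 + 5·0; 1·2 + 3·4 + 4·0; 0·2 + 3·4 + 7·0) = (30, 14, 12)
w2 = Bw1 = (9·30 + 3·14 + 5·12; 1·30 + 3·14 + 4·12; 0·30 + 3·14 + 7·12) = (372, 120, 126)
w3 = Bw2 = (4338, 1236, 1242)
Bw3 = (48960, 13014, 12402)
w3·Bw3 = 243877068; w3·w3 = 21888504; μ ≈ 243877068/21888504 = 11.1418

11.1418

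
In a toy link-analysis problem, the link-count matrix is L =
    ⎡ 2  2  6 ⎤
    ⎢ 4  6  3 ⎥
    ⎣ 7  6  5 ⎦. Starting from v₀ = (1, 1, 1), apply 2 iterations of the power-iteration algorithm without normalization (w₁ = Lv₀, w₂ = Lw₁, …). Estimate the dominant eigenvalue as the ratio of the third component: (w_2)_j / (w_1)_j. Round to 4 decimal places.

w1 = Lv₀ = (10, 13, 18)
w2 = Lw1 = (154, 172, 238)
Ratio at component: 238 / 18 = 13.2222

λ ≈ 13.2222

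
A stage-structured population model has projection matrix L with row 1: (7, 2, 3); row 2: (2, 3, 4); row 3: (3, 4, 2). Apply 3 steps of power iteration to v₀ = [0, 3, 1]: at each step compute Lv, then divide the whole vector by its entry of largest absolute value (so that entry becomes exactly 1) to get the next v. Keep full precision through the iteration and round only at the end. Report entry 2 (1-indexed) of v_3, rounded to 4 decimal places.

0.7029

Lv0 = (9.00000, 13.00000, 14.00000); divide by 14.00000 → v1 = (0.64286, 0.92857, 1.00000)
Lv1 = (9.35714, 8.07143, 7.64286); divide by 9.35714 → v2 = (1.00000, 0.86260, 0.81679)
Lv2 = (11.17557, 7.85496, 8.08397); divide by 11.17557 → v3 = (1.00000, 0.70287, 0.72336)
Requested entry of v3: 1029/1464 = 0.7029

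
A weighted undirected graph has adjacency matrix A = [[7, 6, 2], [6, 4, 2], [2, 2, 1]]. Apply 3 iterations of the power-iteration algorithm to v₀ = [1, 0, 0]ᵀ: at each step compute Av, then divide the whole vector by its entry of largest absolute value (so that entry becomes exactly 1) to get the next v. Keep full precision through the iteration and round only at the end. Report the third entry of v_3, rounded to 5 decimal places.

Av0 = (7.000000, 6.000000, 2.000000); divide by 7.000000 → v1 = (1.000000, 0.857143, 0.285714)
Av1 = (12.714286, 10.000000, 4.000000); divide by 12.714286 → v2 = (1.000000, 0.786517, 0.314607)
Av2 = (12.348315, 9.775281, 3.887640); divide by 12.348315 → v3 = (1.000000, 0.791629, 0.314832)
Requested entry of v3: 346/1099 = 0.31483

0.31483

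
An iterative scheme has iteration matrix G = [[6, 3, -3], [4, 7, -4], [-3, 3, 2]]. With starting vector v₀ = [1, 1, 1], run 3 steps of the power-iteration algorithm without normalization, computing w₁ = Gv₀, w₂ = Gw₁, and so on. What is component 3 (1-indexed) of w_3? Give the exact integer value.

w1 = Gv₀ = (6, 7, 2)
w2 = Gw1 = (51, 65, 7)
w3 = Gw2 = (480, 631, 56)
The requested component of w3 is 56.

56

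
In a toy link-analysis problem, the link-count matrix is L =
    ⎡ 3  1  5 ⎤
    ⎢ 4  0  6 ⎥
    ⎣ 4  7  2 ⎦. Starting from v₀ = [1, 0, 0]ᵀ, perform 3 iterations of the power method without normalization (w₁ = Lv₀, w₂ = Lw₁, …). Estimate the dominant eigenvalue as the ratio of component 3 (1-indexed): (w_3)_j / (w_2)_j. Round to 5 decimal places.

λ ≈ 10.00000

w1 = Lv₀ = (3·1 + 1·0 + 5·0; 4·1 + 0·0 + 6·0; 4·1 + 7·0 + 2·0) = (3, 4, 4)
w2 = Lw1 = (3·3 + 1·4 + 5·4; 4·3 + 0·4 + 6·4; 4·3 + 7·4 + 2·4) = (33, 36, 48)
w3 = Lw2 = (375, 420, 480)
Ratio at component: 480 / 48 = 10.00000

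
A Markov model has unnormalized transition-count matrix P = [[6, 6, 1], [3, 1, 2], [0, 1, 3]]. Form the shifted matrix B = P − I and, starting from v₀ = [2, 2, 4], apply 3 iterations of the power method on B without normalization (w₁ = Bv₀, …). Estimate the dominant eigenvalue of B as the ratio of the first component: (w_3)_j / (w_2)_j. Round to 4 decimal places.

B = P − I has rows (5, 6, 1); (3, 0, 2); (0, 1, 2)
w1 = Bv₀ = (5·2 + 6·2 + 1·4; 3·2 + 0·2 + 2·4; 0·2 + 1·2 + 2·4) = (26, 14, 10)
w2 = Bw1 = (5·26 + 6·14 + 1·10; 3·26 + 0·14 + 2·10; 0·26 + 1·14 + 2·10) = (224, 98, 34)
w3 = Bw2 = (1742, 740, 166)
Ratio: 1742/224 = 7.7768

μ ≈ 7.7768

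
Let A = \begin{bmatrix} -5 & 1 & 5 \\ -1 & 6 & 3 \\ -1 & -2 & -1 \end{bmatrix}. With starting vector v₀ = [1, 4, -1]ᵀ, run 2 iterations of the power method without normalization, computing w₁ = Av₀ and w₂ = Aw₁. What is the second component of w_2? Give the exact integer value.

w1 = Av₀ = ((-5)·1 + 1·4 + 5·(-1); (-1)·1 + 6·4 + 3·(-1); (-1)·1 + (-2)·4 + (-1)·(-1)) = (-6, 20, -8)
w2 = Aw1 = ((-5)·(-6) + 1·20 + 5·(-8); (-1)·(-6) + 6·20 + 3·(-8); (-1)·(-6) + (-2)·20 + (-1)·(-8)) = (10, 102, -26)
The requested component of w2 is 102.

102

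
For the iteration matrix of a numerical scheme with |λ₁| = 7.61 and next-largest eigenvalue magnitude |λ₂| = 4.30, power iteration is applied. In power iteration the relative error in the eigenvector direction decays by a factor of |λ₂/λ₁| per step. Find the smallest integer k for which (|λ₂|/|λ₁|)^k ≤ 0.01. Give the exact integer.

9

|λ₂/λ₁| = 4.30/7.61 = 0.56505
Need k ≥ ln(0.01) / ln(0.56505) = -4.6052 / -0.5708 ≈ 8.067
Smallest integer k satisfying the bound: 9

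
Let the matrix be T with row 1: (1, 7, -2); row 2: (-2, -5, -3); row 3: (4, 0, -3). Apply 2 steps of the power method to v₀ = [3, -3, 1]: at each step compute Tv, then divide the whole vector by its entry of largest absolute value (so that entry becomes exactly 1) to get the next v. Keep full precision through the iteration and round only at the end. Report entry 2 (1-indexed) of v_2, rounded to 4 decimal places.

0.1589

Tv0 = (-20.00000, 6.00000, 9.00000); divide by -20.00000 → v1 = (1.00000, -0.30000, -0.45000)
Tv1 = (-0.20000, 0.85000, 5.35000); divide by 5.35000 → v2 = (-0.03738, 0.15888, 1.00000)
Requested entry of v2: -17/-107 = 0.1589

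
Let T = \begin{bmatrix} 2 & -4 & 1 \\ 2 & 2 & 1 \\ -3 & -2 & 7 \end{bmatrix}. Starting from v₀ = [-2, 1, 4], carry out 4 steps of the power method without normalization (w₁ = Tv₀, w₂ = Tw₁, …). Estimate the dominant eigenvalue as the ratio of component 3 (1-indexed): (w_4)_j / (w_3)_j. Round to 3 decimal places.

λ ≈ 6.279

w1 = Tv₀ = (2·(-2) + (-4)·1 + 1·4; 2·(-2) + 2·1 + 1·4; (-3)·(-2) + (-2)·1 + 7·4) = (-4, 2, 32)
w2 = Tw1 = (2·(-4) + (-4)·2 + 1·32; 2·(-4) + 2·2 + 1·32; (-3)·(-4) + (-2)·2 + 7·32) = (16, 28, 232)
w3 = Tw2 = (152, 320, 1520)
w4 = Tw3 = (544, 2464, 9544)
Ratio at component: 9544 / 1520 = 6.279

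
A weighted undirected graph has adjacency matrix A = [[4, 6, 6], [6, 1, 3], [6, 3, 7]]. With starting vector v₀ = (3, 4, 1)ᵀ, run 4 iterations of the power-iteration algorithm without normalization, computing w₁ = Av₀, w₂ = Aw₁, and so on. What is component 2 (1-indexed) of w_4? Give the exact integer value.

w1 = Av₀ = (42, 25, 37)
w2 = Aw1 = (540, 388, 586)
w3 = Aw2 = (8004, 5386, 8506)
w4 = Aw3 = (115368, 78928, 123724)
The requested component of w4 is 78928.

78928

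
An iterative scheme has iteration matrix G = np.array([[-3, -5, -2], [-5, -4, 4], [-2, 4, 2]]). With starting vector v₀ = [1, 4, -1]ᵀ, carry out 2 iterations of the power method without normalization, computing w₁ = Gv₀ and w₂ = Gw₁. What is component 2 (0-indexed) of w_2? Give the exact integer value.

w1 = Gv₀ = ((-3)·1 + (-5)·4 + (-2)·(-1); (-5)·1 + (-4)·4 + 4·(-1); (-2)·1 + 4·4 + 2·(-1)) = (-21, -25, 12)
w2 = Gw1 = ((-3)·(-21) + (-5)·(-25) + (-2)·12; (-5)·(-21) + (-4)·(-25) + 4·12; (-2)·(-21) + 4·(-25) + 2·12) = (164, 253, -34)
The requested component of w2 is -34.

-34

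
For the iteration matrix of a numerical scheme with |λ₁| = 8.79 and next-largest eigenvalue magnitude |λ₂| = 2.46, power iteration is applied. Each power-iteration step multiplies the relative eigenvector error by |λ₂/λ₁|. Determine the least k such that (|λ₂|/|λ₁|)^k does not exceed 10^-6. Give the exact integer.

|λ₂/λ₁| = 2.46/8.79 = 0.27986
Need k ≥ ln(10^-6) / ln(0.27986) = -13.8155 / -1.2735 ≈ 10.849
Smallest integer k satisfying the bound: 11

11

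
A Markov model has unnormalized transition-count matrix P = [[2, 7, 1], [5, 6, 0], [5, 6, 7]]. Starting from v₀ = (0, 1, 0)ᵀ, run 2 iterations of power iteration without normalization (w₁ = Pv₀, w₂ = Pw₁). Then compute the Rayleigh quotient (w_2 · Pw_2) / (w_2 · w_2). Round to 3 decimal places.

w1 = Pv₀ = (2·0 + 7·1 + 1·0; 5·0 + 6·1 + 0·0; 5·0 + 6·1 + 7·0) = (7, 6, 6)
w2 = Pw1 = (2·7 + 7·6 + 1·6; 5·7 + 6·6 + 0·6; 5·7 + 6·6 + 7·6) = (62, 71, 113)
Pw2 = (734, 736, 1527)
w2·Pw2 = 62·734 + 71·736 + 113·1527 = 270315; w2·w2 = 62·62 + 71·71 + 113·113 = 21654
λ ≈ 270315/21654 = 12.483

12.483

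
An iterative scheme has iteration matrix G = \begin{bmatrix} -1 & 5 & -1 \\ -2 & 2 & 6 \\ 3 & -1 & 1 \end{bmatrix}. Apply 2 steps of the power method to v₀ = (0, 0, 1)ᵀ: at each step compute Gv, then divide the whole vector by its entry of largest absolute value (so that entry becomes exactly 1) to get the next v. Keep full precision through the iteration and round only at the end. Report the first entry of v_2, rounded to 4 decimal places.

1.0000

Gv0 = (-1.00000, 6.00000, 1.00000); divide by 6.00000 → v1 = (-0.16667, 1.00000, 0.16667)
Gv1 = (5.00000, 3.33333, -1.33333); divide by 5.00000 → v2 = (1.00000, 0.66667, -0.26667)
Requested entry of v2: 30/30 = 1.0000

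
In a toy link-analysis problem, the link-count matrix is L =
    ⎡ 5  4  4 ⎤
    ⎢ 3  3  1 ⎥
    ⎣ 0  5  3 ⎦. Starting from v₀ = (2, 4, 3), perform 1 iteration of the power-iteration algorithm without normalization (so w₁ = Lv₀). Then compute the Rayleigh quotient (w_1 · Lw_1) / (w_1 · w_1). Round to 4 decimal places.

λ ≈ 9.0660

w1 = Lv₀ = (38, 21, 29)
Lw1 = (390, 206, 192)
w1·Lw1 = 38·390 + 21·206 + 29·192 = 24714; w1·w1 = 38·38 + 21·21 + 29·29 = 2726
λ ≈ 24714/2726 = 9.0660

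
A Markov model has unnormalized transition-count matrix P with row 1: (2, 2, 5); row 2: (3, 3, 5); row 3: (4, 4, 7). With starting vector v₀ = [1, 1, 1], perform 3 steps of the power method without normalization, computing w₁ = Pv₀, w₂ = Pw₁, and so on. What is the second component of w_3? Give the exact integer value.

w1 = Pv₀ = (2·1 + 2·1 + 5·1; 3·1 + 3·1 + 5·1; 4·1 + 4·1 + 7·1) = (9, 11, 15)
w2 = Pw1 = (2·9 + 2·11 + 5·15; 3·9 + 3·11 + 5·15; 4·9 + 4·11 + 7·15) = (115, 135, 185)
w3 = Pw2 = (1425, 1675, 2295)
The requested component of w3 is 1675.

1675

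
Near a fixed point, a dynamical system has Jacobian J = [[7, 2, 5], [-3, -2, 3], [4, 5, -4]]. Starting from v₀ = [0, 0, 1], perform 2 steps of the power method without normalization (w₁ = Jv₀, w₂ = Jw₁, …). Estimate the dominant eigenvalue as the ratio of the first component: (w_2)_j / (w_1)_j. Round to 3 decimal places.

λ ≈ 4.200

w1 = Jv₀ = (7·0 + 2·0 + 5·1; (-3)·0 + (-2)·0 + 3·1; 4·0 + 5·0 + (-4)·1) = (5, 3, -4)
w2 = Jw1 = (7·5 + 2·3 + 5·(-4); (-3)·5 + (-2)·3 + 3·(-4); 4·5 + 5·3 + (-4)·(-4)) = (21, -33, 51)
Ratio at component: 21 / 5 = 4.200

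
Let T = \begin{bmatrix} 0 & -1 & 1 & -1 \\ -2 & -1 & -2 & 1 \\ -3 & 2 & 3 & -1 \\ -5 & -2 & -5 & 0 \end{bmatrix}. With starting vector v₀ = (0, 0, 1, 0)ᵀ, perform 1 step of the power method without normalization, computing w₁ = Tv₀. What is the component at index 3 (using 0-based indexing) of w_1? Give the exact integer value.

w1 = Tv₀ = (0·0 + (-1)·0 + 1·1 + (-1)·0; (-2)·0 + (-1)·0 + (-2)·1 + 1·0; (-3)·0 + 2·0 + 3·1 + (-1)·0; (-5)·0 + (-2)·0 + (-5)·1 + 0·0) = (1, -2, 3, -5)
The requested component of w1 is -5.

-5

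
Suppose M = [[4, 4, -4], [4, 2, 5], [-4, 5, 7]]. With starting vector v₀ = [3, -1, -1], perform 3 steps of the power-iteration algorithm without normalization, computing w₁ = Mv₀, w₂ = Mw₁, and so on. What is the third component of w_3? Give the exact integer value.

-2303

w1 = Mv₀ = (4·3 + 4·(-1) + (-4)·(-1); 4·3 + 2·(-1) + 5·(-1); (-4)·3 + 5·(-1) + 7·(-1)) = (12, 5, -24)
w2 = Mw1 = (4·12 + 4·5 + (-4)·(-24); 4·12 + 2·5 + 5·(-24); (-4)·12 + 5·5 + 7·(-24)) = (164, -62, -191)
w3 = Mw2 = (1172, -423, -2303)
The requested component of w3 is -2303.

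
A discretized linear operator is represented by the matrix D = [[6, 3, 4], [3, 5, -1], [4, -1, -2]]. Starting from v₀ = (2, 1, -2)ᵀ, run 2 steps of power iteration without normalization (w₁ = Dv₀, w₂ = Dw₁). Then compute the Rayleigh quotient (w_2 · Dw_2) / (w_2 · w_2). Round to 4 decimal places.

λ ≈ 8.0791

w1 = Dv₀ = (7, 13, 11)
w2 = Dw1 = (125, 75, -7)
Dw2 = (947, 757, 439)
w2·Dw2 = 125·947 + 75·757 + (-7)·439 = 172077; w2·w2 = 125·125 + 75·75 + (-7)·(-7) = 21299
λ ≈ 172077/21299 = 8.0791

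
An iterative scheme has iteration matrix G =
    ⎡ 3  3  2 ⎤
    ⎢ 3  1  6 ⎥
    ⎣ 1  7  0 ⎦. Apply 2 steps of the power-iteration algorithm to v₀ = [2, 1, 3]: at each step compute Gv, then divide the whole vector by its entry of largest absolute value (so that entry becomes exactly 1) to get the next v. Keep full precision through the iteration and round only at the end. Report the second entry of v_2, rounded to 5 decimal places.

0.65263

Gv0 = (15.000000, 25.000000, 9.000000); divide by 25.000000 → v1 = (0.600000, 1.000000, 0.360000)
Gv1 = (5.520000, 4.960000, 7.600000); divide by 7.600000 → v2 = (0.726316, 0.652632, 1.000000)
Requested entry of v2: 124/190 = 0.65263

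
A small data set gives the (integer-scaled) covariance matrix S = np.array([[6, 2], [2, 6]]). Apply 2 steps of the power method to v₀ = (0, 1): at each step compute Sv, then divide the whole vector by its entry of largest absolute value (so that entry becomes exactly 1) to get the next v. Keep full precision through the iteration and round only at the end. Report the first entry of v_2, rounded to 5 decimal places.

0.60000

Sv0 = (2.000000, 6.000000); divide by 6.000000 → v1 = (0.333333, 1.000000)
Sv1 = (4.000000, 6.666667); divide by 6.666667 → v2 = (0.600000, 1.000000)
Requested entry of v2: 24/40 = 0.60000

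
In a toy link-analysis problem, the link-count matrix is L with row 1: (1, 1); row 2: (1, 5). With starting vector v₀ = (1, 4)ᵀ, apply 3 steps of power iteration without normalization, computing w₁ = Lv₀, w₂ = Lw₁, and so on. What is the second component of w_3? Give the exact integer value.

576

w1 = Lv₀ = (1·1 + 1·4; 1·1 + 5·4) = (5, 21)
w2 = Lw1 = (1·5 + 1·21; 1·5 + 5·21) = (26, 110)
w3 = Lw2 = (136, 576)
The requested component of w3 is 576.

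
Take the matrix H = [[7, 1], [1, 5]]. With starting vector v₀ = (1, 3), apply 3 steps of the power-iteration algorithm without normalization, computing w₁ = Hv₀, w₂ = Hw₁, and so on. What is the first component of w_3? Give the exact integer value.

w1 = Hv₀ = (10, 16)
w2 = Hw1 = (86, 90)
w3 = Hw2 = (692, 536)
The requested component of w3 is 692.

692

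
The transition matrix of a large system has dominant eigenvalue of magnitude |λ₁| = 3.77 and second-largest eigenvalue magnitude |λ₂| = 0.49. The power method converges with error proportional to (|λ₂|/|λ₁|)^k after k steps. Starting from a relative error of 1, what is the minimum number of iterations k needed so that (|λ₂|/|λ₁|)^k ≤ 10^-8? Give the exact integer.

10

|λ₂/λ₁| = 0.49/3.77 = 0.12997
Need k ≥ ln(10^-8) / ln(0.12997) = -18.4207 / -2.0404 ≈ 9.028
Smallest integer k satisfying the bound: 10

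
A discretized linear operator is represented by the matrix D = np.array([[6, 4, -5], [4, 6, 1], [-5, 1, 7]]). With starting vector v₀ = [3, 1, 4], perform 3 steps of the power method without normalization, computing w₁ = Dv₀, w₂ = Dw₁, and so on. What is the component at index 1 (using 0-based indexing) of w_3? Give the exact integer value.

1154

w1 = Dv₀ = (2, 22, 14)
w2 = Dw1 = (30, 154, 110)
w3 = Dw2 = (246, 1154, 774)
The requested component of w3 is 1154.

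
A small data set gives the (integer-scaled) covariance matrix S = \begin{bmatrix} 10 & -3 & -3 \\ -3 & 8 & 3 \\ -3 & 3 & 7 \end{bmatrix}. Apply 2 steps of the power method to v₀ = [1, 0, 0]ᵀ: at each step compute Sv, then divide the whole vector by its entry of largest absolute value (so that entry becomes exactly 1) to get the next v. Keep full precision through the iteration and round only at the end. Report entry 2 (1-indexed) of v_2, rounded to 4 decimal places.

Sv0 = (10.00000, -3.00000, -3.00000); divide by 10.00000 → v1 = (1.00000, -0.30000, -0.30000)
Sv1 = (11.80000, -6.30000, -6.00000); divide by 11.80000 → v2 = (1.00000, -0.53390, -0.50847)
Requested entry of v2: -63/118 = -0.5339

-0.5339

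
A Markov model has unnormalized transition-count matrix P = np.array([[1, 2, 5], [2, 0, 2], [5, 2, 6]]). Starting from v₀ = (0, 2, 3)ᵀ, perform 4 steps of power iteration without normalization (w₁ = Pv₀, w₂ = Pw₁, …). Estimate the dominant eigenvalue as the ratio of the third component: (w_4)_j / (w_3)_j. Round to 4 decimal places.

λ ≈ 9.9166

w1 = Pv₀ = (1·0 + 2·2 + 5·3; 2·0 + 0·2 + 2·3; 5·0 + 2·2 + 6·3) = (19, 6, 22)
w2 = Pw1 = (1·19 + 2·6 + 5·22; 2·19 + 0·6 + 2·22; 5·19 + 2·6 + 6·22) = (141, 82, 239)
w3 = Pw2 = (1500, 760, 2303)
w4 = Pw3 = (14535, 7606, 22838)
Ratio at component: 22838 / 2303 = 9.9166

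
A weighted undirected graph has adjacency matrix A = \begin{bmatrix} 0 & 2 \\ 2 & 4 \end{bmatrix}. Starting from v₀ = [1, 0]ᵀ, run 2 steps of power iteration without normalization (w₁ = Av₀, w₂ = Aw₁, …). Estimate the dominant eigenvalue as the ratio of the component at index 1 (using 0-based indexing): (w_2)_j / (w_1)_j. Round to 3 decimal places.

w1 = Av₀ = (0·1 + 2·0; 2·1 + 4·0) = (0, 2)
w2 = Aw1 = (0·0 + 2·2; 2·0 + 4·2) = (4, 8)
Ratio at component: 8 / 2 = 4.000

4.000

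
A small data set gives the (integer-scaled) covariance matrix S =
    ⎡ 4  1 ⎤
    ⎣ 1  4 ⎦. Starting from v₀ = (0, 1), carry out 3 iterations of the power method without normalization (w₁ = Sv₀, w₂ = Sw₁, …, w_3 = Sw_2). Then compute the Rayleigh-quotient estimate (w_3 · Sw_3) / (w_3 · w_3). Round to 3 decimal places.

λ ≈ 4.911

w1 = Sv₀ = (4·0 + 1·1; 1·0 + 4·1) = (1, 4)
w2 = Sw1 = (4·1 + 1·4; 1·1 + 4·4) = (8, 17)
w3 = Sw2 = (49, 76)
Sw3 = (272, 353)
w3·Sw3 = 49·272 + 76·353 = 40156; w3·w3 = 49·49 + 76·76 = 8177
λ ≈ 40156/8177 = 4.911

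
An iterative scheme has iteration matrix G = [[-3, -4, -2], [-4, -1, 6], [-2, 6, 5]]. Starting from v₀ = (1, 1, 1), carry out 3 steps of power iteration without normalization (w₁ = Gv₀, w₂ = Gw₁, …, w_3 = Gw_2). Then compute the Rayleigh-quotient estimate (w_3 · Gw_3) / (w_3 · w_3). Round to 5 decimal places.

8.21601

w1 = Gv₀ = ((-3)·1 + (-4)·1 + (-2)·1; (-4)·1 + (-1)·1 + 6·1; (-2)·1 + 6·1 + 5·1) = (-9, 1, 9)
w2 = Gw1 = ((-3)·(-9) + (-4)·1 + (-2)·9; (-4)·(-9) + (-1)·1 + 6·9; (-2)·(-9) + 6·1 + 5·9) = (5, 89, 69)
w3 = Gw2 = (-509, 305, 869)
Gw3 = (-1431, 6945, 7193)
w3·Gw3 = (-509)·(-1431) + 305·6945 + 869·7193 = 9097321; w3·w3 = (-509)·(-509) + 305·305 + 869·869 = 1107267
λ ≈ 9097321/1107267 = 8.21601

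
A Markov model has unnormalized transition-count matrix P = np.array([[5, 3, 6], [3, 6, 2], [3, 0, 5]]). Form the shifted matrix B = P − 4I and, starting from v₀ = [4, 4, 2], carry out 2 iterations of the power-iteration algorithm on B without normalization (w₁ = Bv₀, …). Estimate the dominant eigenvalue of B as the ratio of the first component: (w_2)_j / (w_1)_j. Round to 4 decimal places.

B = P − 4I has rows (1, 3, 6); (3, 2, 2); (3, 0, 1)
w1 = Bv₀ = (1·4 + 3·4 + 6·2; 3·4 + 2·4 + 2·2; 3·4 + 0·4 + 1·2) = (28, 24, 14)
w2 = Bw1 = (1·28 + 3·24 + 6·14; 3·28 + 2·24 + 2·14; 3·28 + 0·24 + 1·14) = (184, 160, 98)
Ratio: 184/28 = 6.5714

6.5714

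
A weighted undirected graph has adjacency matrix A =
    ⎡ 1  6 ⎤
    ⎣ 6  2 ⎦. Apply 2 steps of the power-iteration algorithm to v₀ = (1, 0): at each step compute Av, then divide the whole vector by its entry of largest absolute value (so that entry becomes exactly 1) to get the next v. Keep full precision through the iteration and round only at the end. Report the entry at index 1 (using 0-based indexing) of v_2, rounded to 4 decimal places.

Av0 = (1.00000, 6.00000); divide by 6.00000 → v1 = (0.16667, 1.00000)
Av1 = (6.16667, 3.00000); divide by 6.16667 → v2 = (1.00000, 0.48649)
Requested entry of v2: 18/37 = 0.4865

0.4865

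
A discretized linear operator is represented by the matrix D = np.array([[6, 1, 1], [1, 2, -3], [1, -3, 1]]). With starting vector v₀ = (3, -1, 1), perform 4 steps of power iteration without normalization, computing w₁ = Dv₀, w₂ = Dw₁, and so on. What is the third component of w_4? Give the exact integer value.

849

w1 = Dv₀ = (18, -2, 7)
w2 = Dw1 = (113, -7, 31)
w3 = Dw2 = (702, 6, 165)
w4 = Dw3 = (4383, 219, 849)
The requested component of w4 is 849.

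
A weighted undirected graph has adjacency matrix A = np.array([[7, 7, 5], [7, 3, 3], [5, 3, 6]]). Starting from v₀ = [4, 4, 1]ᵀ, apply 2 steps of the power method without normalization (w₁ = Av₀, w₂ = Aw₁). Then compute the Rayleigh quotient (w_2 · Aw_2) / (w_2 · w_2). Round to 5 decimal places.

λ ≈ 15.73789

w1 = Av₀ = (61, 43, 38)
w2 = Aw1 = (918, 670, 662)
Aw2 = (14426, 10422, 10572)
w2·Aw2 = 918·14426 + 670·10422 + 662·10572 = 27224472; w2·w2 = 918·918 + 670·670 + 662·662 = 1729868
λ ≈ 27224472/1729868 = 15.73789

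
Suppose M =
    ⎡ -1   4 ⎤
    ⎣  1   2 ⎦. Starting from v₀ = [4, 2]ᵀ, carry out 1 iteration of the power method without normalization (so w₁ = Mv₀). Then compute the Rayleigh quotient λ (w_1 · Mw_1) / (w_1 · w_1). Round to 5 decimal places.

w1 = Mv₀ = ((-1)·4 + 4·2; 1·4 + 2·2) = (4, 8)
Mw1 = (28, 20)
w1·Mw1 = 4·28 + 8·20 = 272; w1·w1 = 4·4 + 8·8 = 80
λ ≈ 272/80 = 3.40000

3.40000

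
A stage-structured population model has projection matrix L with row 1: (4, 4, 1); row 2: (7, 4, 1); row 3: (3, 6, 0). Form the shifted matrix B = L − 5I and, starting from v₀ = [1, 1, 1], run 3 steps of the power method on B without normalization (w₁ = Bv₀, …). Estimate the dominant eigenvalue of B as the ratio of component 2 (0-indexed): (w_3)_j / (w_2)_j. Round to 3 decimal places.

1.882

B = L − 5I has rows (-1, 4, 1); (7, -1, 1); (3, 6, -5)
w1 = Bv₀ = (4, 7, 4)
w2 = Bw1 = (28, 25, 34)
w3 = Bw2 = (106, 205, 64)
Ratio: 64/34 = 1.882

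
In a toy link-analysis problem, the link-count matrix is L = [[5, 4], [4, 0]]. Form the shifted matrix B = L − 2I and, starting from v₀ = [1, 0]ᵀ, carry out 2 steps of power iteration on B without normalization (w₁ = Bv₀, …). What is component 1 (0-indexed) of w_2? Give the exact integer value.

4

B = L − 2I has rows (3, 4); (4, -2)
w1 = Bv₀ = (3, 4)
w2 = Bw1 = (25, 4)
Requested component of w2: 4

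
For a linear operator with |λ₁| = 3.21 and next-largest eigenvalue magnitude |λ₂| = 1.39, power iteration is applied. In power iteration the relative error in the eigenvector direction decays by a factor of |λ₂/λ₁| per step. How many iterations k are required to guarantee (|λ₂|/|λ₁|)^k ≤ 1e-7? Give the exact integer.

|λ₂/λ₁| = 1.39/3.21 = 0.43302
Need k ≥ ln(1e-7) / ln(0.43302) = -16.1181 / -0.8370 ≈ 19.258
Smallest integer k satisfying the bound: 20

20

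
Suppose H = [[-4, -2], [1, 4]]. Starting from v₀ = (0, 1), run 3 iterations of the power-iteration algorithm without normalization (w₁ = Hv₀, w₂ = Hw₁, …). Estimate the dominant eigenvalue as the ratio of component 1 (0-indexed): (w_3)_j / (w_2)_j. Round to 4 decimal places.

4.0000

w1 = Hv₀ = (-2, 4)
w2 = Hw1 = (0, 14)
w3 = Hw2 = (-28, 56)
Ratio at component: 56 / 14 = 4.0000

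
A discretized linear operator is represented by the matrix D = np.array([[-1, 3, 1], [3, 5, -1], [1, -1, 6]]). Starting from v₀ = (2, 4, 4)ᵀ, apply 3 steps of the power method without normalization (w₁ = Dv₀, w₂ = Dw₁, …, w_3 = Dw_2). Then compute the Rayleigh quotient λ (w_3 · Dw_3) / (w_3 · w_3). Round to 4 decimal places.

w1 = Dv₀ = ((-1)·2 + 3·4 + 1·4; 3·2 + 5·4 + (-1)·4; 1·2 + (-1)·4 + 6·4) = (14, 22, 22)
w2 = Dw1 = ((-1)·14 + 3·22 + 1·22; 3·14 + 5·22 + (-1)·22; 1·14 + (-1)·22 + 6·22) = (74, 130, 124)
w3 = Dw2 = (440, 748, 688)
Dw3 = (2492, 4372, 3820)
w3·Dw3 = 440·2492 + 748·4372 + 688·3820 = 6994896; w3·w3 = 440·440 + 748·748 + 688·688 = 1226448
λ ≈ 6994896/1226448 = 5.7034

5.7034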